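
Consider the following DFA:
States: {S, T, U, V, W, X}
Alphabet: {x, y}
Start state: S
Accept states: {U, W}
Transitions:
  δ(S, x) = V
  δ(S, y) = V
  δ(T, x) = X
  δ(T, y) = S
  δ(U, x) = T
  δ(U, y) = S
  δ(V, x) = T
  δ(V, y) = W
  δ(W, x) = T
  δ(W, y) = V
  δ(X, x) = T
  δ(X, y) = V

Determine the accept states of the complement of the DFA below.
Complement accept states = All states \ Original accept states
= {S, T, U, V, W, X} \ {U, W}
{S, T, V, X}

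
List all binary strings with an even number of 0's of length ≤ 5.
ε, 1, 00, 11, 001, 010, 100, 111, 0000, 0011, 0101, 0110, 1001, 1010, 1100, 1111, 00001, 00010, 00100, 00111, 01000, 01011, 01101, 01110, 10000, 10011, 10101, 10110, 11001, 11010, 11100, 11111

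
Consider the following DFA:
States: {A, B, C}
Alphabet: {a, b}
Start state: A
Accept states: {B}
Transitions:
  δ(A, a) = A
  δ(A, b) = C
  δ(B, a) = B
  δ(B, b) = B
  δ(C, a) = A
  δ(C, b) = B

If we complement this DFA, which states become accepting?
Complement accept states = All states \ Original accept states
= {A, B, C} \ {B}
{A, C}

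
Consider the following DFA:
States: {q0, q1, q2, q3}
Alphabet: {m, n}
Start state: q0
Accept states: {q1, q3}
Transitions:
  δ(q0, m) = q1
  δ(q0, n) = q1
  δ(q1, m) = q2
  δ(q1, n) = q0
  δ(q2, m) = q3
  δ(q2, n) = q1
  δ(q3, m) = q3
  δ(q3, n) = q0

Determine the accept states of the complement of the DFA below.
Complement accept states = All states \ Original accept states
= {q0, q1, q2, q3} \ {q1, q3}
{q0, q2}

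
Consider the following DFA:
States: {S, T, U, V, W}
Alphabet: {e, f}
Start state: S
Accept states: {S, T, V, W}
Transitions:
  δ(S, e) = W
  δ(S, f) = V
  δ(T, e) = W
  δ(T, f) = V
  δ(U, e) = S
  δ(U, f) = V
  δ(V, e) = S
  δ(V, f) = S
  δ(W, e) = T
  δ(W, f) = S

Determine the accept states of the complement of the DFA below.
Complement accept states = All states \ Original accept states
= {S, T, U, V, W} \ {S, T, V, W}
{U}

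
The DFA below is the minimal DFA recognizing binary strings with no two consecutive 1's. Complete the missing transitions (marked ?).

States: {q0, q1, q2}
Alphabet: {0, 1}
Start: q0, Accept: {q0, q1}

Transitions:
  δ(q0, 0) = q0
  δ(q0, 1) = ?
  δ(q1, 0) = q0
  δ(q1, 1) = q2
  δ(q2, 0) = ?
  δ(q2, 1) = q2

From the language and accept set, identify what each state tracks — q0: last symbol not 1 (ok); q1: last symbol 1 (ok); q2: saw 11 (dead).
Each missing δ(q, a) is the state matching the new tracked value after reading a.
δ(q0, 1) = q1; δ(q2, 0) = q2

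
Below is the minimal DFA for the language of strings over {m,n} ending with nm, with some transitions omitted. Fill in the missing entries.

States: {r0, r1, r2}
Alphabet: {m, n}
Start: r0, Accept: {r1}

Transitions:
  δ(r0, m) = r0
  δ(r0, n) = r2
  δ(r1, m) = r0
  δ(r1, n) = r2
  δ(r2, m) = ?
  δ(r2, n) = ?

From the language and accept set, identify what each state tracks — r0: no suffix match; r1: suffix is nm; r2: one trailing n.
Each missing δ(q, a) is the state matching the new tracked value after reading a.
δ(r2, m) = r1; δ(r2, n) = r2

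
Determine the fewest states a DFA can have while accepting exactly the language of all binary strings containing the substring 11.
By Myhill–Nerode, count the distinguishable equivalence classes: 3 classes — one per longest suffix of the input that is a prefix of '11' (lengths 0 through 1), plus an absorbing 'already seen 11' class.
3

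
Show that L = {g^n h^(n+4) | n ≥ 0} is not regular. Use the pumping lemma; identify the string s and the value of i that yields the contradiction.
Assume L is regular with pumping length p. Idea: pumping the g-block breaks the fixed offset of 4.
Choose s = g^p h^(p+4) ∈ L. By the pumping lemma, s = xyz with |xy| ≤ p, |y| > 0, so y = g^k with k ≥ 1. Then xy²z = g^(p+k) h^(p+4). For this to be in L we would need p+4 = (p+k)+4, i.e. k = 0, contradicting k ≥ 1. So xy²z ∉ L.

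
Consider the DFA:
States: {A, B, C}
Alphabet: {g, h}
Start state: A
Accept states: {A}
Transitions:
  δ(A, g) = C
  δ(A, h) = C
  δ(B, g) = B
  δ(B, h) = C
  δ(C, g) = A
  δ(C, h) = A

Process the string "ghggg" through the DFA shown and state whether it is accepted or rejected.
Processing string "ghggg":
  A --g--> C
  C --h--> A
  A --g--> C
  C --g--> A
  A --g--> C
Final state: C
Accept states: {A}
No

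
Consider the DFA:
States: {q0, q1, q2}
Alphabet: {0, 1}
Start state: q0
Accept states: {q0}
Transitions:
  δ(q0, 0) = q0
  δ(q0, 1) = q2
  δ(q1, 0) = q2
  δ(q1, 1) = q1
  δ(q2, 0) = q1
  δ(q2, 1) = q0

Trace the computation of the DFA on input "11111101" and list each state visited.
read '1': q0 → q2
  read '1': q2 → q0
  read '1': q0 → q2
  read '1': q2 → q0
  read '1': q0 → q2
  read '1': q2 → q0
  read '0': q0 → q0
  read '1': q0 → q2
q0 -> q2 -> q0 -> q2 -> q0 -> q2 -> q0 -> q0 -> q2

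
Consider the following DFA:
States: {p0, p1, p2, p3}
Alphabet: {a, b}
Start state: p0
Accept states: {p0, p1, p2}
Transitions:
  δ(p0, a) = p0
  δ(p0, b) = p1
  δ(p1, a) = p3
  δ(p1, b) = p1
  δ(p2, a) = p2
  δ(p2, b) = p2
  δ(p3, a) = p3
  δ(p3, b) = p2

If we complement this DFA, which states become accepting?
Complement accept states = All states \ Original accept states
= {p0, p1, p2, p3} \ {p0, p1, p2}
{p3}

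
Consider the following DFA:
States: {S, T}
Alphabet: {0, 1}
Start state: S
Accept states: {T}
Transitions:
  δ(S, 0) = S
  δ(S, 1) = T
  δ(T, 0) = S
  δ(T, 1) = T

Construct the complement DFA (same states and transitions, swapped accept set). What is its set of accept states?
Complement accept states = All states \ Original accept states
= {S, T} \ {T}
{S}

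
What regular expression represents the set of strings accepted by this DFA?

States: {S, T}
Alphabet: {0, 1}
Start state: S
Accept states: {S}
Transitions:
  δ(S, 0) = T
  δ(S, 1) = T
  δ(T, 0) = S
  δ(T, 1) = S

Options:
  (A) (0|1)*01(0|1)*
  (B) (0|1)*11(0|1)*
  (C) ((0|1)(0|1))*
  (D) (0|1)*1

Check each option against the DFA on short strings; one disagreement eliminates an option:
  (A) (0|1)*01(0|1)*: on ε the DFA stays in S and accepts (S ∈ Accept), but the regex does not match it → eliminate
  (B) (0|1)*11(0|1)*: on ε the DFA stays in S and accepts (S ∈ Accept), but the regex does not match it → eliminate
  (C) ((0|1)(0|1))*: agrees with the DFA on every string of length ≤ 6
  (D) (0|1)*1: on ε the DFA stays in S and accepts (S ∈ Accept), but the regex does not match it → eliminate
Only (C) is consistent with the DFA.
(C) ((0|1)(0|1))*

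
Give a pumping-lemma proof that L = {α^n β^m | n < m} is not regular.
Assume L is regular with pumping length p. Idea: pumping up the α-block makes the α-count reach the β-count.
Choose s = α^p β^(p+1) ∈ L. By the pumping lemma, s = xyz with |xy| ≤ p, |y| > 0, so y = α^k with k ≥ 1. Then xy²z = α^(p+k) β^(p+1). Since p+k ≥ p+1, the number of α's is no longer strictly less than the number of β's, so xy²z ∉ L.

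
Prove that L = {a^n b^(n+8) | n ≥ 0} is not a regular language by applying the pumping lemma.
Assume L is regular with pumping length p. Idea: pumping the a-block breaks the fixed offset of 8.
Choose s = a^p b^(p+8) ∈ L. By the pumping lemma, s = xyz with |xy| ≤ p, |y| > 0, so y = a^k with k ≥ 1. Then xy²z = a^(p+k) b^(p+8). For this to be in L we would need p+8 = (p+k)+8, i.e. k = 0, contradicting k ≥ 1. So xy²z ∉ L.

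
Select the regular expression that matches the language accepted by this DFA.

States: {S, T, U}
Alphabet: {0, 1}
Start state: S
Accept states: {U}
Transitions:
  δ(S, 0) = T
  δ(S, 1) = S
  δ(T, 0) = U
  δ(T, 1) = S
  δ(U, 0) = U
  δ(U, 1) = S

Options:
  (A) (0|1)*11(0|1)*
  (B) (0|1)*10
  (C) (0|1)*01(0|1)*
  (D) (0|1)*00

Check each option against the DFA on short strings; one disagreement eliminates an option:
  (A) (0|1)*11(0|1)*: on '00' the DFA goes S → T → U and accepts (U ∈ Accept), but the regex does not match it → eliminate
  (B) (0|1)*10: on '00' the DFA goes S → T → U and accepts (U ∈ Accept), but the regex does not match it → eliminate
  (C) (0|1)*01(0|1)*: on '00' the DFA goes S → T → U and accepts (U ∈ Accept), but the regex does not match it → eliminate
  (D) (0|1)*00: agrees with the DFA on every string of length ≤ 6
Only (D) is consistent with the DFA.
(D) (0|1)*00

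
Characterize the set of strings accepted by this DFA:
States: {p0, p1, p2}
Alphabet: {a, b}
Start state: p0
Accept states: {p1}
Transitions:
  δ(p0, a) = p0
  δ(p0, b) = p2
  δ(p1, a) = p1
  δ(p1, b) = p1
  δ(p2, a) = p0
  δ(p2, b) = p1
Testing a few strings:
  'a' → reject
  'aabb' → accept
  'abb' → accept
  'baba' → reject
State roles: p0=no progress toward bb; p1=substring bb seen; p2=one trailing b
All strings over {a,b} containing the substring bb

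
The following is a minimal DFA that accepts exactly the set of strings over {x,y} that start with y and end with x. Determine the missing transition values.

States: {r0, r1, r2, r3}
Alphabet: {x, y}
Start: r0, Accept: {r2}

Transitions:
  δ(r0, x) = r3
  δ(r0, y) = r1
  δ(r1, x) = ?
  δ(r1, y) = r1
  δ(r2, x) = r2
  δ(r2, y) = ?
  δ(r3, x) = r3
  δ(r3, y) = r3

From the language and accept set, identify what each state tracks — r0: no input read; r1: started with y, last symbol y; r2: started with y, last symbol x; r3: started with x (dead).
Each missing δ(q, a) is the state matching the new tracked value after reading a.
δ(r1, x) = r2; δ(r2, y) = r1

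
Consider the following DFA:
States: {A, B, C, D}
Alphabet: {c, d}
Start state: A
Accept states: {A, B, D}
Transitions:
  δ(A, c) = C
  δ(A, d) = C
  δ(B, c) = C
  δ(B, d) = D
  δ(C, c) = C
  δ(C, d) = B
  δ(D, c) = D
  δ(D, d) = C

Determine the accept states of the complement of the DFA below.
Complement accept states = All states \ Original accept states
= {A, B, C, D} \ {A, B, D}
{C}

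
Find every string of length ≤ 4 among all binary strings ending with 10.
10, 010, 110, 0010, 0110, 1010, 1110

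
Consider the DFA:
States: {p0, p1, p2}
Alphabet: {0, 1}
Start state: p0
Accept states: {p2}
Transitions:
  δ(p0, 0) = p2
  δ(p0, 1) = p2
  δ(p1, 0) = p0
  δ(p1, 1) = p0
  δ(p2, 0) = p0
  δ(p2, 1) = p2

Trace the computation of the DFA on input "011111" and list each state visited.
read '0': p0 → p2
  read '1': p2 → p2
  read '1': p2 → p2
  read '1': p2 → p2
  read '1': p2 → p2
  read '1': p2 → p2
p0 -> p2 -> p2 -> p2 -> p2 -> p2 -> p2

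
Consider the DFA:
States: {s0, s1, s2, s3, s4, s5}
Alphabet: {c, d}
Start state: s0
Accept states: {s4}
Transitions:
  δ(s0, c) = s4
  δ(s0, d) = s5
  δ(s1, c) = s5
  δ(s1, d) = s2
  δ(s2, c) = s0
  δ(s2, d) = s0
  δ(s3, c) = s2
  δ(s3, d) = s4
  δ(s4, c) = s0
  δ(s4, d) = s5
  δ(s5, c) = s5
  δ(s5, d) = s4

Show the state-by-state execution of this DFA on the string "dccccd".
read 'd': s0 → s5
  read 'c': s5 → s5
  read 'c': s5 → s5
  read 'c': s5 → s5
  read 'c': s5 → s5
  read 'd': s5 → s4
s0 -> s5 -> s5 -> s5 -> s5 -> s5 -> s4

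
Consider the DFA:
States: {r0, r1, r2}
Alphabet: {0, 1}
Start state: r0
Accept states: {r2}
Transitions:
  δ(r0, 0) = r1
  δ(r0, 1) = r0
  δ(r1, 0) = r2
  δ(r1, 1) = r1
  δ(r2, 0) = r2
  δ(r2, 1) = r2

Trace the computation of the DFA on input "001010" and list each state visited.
read '0': r0 → r1
  read '0': r1 → r2
  read '1': r2 → r2
  read '0': r2 → r2
  read '1': r2 → r2
  read '0': r2 → r2
r0 -> r1 -> r2 -> r2 -> r2 -> r2 -> r2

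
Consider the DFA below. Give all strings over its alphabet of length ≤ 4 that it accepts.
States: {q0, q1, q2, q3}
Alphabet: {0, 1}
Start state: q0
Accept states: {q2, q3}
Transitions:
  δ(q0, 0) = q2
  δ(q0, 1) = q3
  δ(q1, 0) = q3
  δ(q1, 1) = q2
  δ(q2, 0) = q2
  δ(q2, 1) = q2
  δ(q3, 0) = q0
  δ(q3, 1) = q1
0, 1, 00, 01, 000, 001, 010, 011, 100, 101, 110, 111, 0000, 0001, 0010, 0011, 0100, 0101, 0110, 0111, 1000, 1001, 1110, 1111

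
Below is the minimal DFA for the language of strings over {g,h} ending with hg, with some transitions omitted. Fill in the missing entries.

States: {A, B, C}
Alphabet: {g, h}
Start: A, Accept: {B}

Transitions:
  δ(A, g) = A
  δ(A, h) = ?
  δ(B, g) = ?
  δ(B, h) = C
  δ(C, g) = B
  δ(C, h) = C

From the language and accept set, identify what each state tracks — A: no suffix match; B: suffix is hg; C: one trailing h.
Each missing δ(q, a) is the state matching the new tracked value after reading a.
δ(A, h) = C; δ(B, g) = A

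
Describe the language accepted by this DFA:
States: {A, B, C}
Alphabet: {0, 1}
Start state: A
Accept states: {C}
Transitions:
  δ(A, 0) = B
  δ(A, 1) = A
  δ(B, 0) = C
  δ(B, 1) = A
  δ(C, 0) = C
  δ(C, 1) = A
Testing a few strings:
  '100' → accept
  '1' → reject
  '01' → reject
  '011' → reject
State roles: A=last symbol not 0; B=one trailing 0; C=two trailing 0's
All binary strings ending with 00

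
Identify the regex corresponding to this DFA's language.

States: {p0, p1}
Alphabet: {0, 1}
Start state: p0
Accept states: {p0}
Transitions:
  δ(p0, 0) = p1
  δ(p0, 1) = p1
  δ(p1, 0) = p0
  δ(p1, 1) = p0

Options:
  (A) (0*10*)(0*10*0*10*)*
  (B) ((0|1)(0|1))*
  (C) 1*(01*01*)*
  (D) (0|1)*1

Check each option against the DFA on short strings; one disagreement eliminates an option:
  (A) (0*10*)(0*10*0*10*)*: on ε the DFA stays in p0 and accepts (p0 ∈ Accept), but the regex does not match it → eliminate
  (B) ((0|1)(0|1))*: agrees with the DFA on every string of length ≤ 6
  (C) 1*(01*01*)*: on '1' the DFA goes p0 → p1 and rejects (p1 ∉ Accept), but the regex matches it → eliminate
  (D) (0|1)*1: on ε the DFA stays in p0 and accepts (p0 ∈ Accept), but the regex does not match it → eliminate
Only (B) is consistent with the DFA.
(B) ((0|1)(0|1))*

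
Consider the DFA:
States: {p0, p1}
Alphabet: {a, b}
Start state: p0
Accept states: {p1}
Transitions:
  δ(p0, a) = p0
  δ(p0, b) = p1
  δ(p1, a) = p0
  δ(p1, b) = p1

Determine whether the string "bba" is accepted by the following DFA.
Processing string "bba":
  p0 --b--> p1
  p1 --b--> p1
  p1 --a--> p0
Final state: p0
Accept states: {p1}
No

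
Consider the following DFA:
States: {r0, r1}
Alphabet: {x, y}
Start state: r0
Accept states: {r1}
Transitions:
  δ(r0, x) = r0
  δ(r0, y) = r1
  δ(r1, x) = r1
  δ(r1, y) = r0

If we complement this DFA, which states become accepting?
Complement accept states = All states \ Original accept states
= {r0, r1} \ {r1}
{r0}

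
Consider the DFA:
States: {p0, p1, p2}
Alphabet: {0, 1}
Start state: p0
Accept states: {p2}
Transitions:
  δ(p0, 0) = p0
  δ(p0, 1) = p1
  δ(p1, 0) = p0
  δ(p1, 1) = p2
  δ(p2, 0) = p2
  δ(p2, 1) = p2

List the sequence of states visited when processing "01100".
read '0': p0 → p0
  read '1': p0 → p1
  read '1': p1 → p2
  read '0': p2 → p2
  read '0': p2 → p2
p0 -> p0 -> p1 -> p2 -> p2 -> p2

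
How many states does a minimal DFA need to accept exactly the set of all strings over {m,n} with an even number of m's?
By Myhill–Nerode, count the distinguishable equivalence classes: two classes — parity of the count of m's.
2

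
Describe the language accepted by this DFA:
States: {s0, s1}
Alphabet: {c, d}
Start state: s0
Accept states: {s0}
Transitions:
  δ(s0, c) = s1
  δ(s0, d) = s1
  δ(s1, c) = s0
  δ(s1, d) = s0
Testing a few strings:
  'ccd' → reject
  'cd' → accept
  'dd' → accept
  'cc' → accept
State roles: s0=even length so far; s1=odd length so far
All strings over {c,d} of even length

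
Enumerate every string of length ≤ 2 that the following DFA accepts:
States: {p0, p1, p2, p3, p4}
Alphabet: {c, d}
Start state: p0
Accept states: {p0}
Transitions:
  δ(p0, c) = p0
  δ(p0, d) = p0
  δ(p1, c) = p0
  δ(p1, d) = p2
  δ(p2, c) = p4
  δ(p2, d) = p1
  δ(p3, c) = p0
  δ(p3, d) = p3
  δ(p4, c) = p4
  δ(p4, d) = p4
ε, c, d, cc, cd, dc, dd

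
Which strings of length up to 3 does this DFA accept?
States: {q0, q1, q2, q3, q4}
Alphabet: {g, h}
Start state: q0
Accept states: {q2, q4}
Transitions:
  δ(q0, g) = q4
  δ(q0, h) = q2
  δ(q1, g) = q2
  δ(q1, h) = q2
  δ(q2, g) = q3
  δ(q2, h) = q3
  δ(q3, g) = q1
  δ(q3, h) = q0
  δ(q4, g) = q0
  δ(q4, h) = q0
g, h, ggg, ggh, ghg, ghh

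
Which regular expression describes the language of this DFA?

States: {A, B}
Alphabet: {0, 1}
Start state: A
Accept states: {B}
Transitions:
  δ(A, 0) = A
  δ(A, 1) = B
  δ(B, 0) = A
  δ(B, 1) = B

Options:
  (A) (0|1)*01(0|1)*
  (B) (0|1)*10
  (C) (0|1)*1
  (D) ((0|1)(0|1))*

Check each option against the DFA on short strings; one disagreement eliminates an option:
  (A) (0|1)*01(0|1)*: on '1' the DFA goes A → B and accepts (B ∈ Accept), but the regex does not match it → eliminate
  (B) (0|1)*10: on '1' the DFA goes A → B and accepts (B ∈ Accept), but the regex does not match it → eliminate
  (C) (0|1)*1: agrees with the DFA on every string of length ≤ 6
  (D) ((0|1)(0|1))*: on ε the DFA stays in A and rejects (A ∉ Accept), but the regex matches it → eliminate
Only (C) is consistent with the DFA.
(C) (0|1)*1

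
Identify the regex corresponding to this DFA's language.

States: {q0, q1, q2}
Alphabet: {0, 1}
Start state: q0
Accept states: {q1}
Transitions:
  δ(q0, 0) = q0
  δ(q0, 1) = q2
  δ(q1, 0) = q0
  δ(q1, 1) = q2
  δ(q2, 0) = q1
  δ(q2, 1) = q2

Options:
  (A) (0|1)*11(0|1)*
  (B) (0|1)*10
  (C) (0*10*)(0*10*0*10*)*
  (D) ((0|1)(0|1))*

Check each option against the DFA on short strings; one disagreement eliminates an option:
  (A) (0|1)*11(0|1)*: on '10' the DFA goes q0 → q2 → q1 and accepts (q1 ∈ Accept), but the regex does not match it → eliminate
  (B) (0|1)*10: agrees with the DFA on every string of length ≤ 6
  (C) (0*10*)(0*10*0*10*)*: on '1' the DFA goes q0 → q2 and rejects (q2 ∉ Accept), but the regex matches it → eliminate
  (D) ((0|1)(0|1))*: on ε the DFA stays in q0 and rejects (q0 ∉ Accept), but the regex matches it → eliminate
Only (B) is consistent with the DFA.
(B) (0|1)*10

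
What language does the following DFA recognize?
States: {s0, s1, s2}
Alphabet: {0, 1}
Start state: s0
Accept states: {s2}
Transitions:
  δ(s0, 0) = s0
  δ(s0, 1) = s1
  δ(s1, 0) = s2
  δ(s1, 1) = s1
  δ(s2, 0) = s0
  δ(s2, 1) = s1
Testing a few strings:
  '00' → reject
  '0' → reject
  '1' → reject
  '111' → reject
State roles: s0=no suffix match; s1=one trailing 1; s2=suffix is 10
All binary strings ending with 10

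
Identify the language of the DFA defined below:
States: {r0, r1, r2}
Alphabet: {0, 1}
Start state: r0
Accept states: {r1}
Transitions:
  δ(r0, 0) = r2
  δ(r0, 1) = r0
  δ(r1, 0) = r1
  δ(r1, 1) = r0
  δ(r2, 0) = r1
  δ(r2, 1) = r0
Testing a few strings:
  '1' → reject
  '10' → reject
  '0011' → reject
  '000' → accept
State roles: r0=last symbol not 0; r1=two trailing 0's; r2=one trailing 0
All binary strings ending with 00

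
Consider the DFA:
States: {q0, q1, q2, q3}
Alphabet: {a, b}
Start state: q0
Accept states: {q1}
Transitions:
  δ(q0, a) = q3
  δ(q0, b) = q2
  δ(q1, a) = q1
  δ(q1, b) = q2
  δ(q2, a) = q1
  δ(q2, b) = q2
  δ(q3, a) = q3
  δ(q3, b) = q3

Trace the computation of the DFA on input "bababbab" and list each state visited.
read 'b': q0 → q2
  read 'a': q2 → q1
  read 'b': q1 → q2
  read 'a': q2 → q1
  read 'b': q1 → q2
  read 'b': q2 → q2
  read 'a': q2 → q1
  read 'b': q1 → q2
q0 -> q2 -> q1 -> q2 -> q1 -> q2 -> q2 -> q1 -> q2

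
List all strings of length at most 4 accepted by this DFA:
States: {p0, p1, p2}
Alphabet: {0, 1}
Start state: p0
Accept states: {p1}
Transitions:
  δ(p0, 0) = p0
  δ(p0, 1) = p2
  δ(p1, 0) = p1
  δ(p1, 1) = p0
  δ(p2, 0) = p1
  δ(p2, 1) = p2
10, 010, 100, 110, 0010, 0100, 0110, 1000, 1100, 1110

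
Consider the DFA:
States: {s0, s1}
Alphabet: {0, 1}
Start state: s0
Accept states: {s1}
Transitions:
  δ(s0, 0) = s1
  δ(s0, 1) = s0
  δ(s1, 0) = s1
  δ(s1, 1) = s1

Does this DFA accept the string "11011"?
Processing string "11011":
  s0 --1--> s0
  s0 --1--> s0
  s0 --0--> s1
  s1 --1--> s1
  s1 --1--> s1
Final state: s1
Accept states: {s1}
Yes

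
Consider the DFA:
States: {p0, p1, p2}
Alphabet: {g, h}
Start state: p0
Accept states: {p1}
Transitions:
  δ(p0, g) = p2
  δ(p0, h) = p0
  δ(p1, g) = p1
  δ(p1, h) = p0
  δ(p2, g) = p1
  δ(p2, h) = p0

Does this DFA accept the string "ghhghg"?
Processing string "ghhghg":
  p0 --g--> p2
  p2 --h--> p0
  p0 --h--> p0
  p0 --g--> p2
  p2 --h--> p0
  p0 --g--> p2
Final state: p2
Accept states: {p1}
No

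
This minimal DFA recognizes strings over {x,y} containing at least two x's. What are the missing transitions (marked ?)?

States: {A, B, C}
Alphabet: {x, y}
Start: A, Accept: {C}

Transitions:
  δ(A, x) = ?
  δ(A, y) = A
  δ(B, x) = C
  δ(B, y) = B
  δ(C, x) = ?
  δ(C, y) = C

From the language and accept set, identify what each state tracks — A: zero x's seen; B: one x seen; C: ≥ two x's seen.
Each missing δ(q, a) is the state matching the new tracked value after reading a.
δ(A, x) = B; δ(C, x) = C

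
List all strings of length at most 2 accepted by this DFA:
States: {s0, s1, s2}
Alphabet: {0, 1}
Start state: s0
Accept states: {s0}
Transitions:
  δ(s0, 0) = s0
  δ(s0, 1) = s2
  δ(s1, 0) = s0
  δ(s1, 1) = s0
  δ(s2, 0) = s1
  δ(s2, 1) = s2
ε, 0, 00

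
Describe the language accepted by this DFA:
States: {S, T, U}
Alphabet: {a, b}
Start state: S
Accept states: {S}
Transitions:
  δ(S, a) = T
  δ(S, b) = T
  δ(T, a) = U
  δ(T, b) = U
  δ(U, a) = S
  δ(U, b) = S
Testing a few strings:
  'aa' → reject
  'bb' → reject
  'baba' → reject
  'bbb' → accept
State roles: S=length ≡ 0 (mod 3); T=length ≡ 1 (mod 3); U=length ≡ 2 (mod 3)
All strings over {a,b} whose length is a multiple of 3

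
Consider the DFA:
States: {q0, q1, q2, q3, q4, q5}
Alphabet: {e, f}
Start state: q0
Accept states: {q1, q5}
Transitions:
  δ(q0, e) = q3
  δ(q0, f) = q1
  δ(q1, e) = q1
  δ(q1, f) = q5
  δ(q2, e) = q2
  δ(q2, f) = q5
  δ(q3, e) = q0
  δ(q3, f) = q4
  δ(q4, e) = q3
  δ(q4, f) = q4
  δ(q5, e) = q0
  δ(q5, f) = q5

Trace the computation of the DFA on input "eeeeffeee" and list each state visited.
read 'e': q0 → q3
  read 'e': q3 → q0
  read 'e': q0 → q3
  read 'e': q3 → q0
  read 'f': q0 → q1
  read 'f': q1 → q5
  read 'e': q5 → q0
  read 'e': q0 → q3
  read 'e': q3 → q0
q0 -> q3 -> q0 -> q3 -> q0 -> q1 -> q5 -> q0 -> q3 -> q0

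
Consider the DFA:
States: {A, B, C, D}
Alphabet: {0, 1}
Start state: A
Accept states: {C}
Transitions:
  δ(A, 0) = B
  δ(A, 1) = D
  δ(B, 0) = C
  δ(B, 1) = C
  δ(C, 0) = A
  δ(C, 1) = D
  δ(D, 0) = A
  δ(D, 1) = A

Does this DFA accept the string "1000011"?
Processing string "1000011":
  A --1--> D
  D --0--> A
  A --0--> B
  B --0--> C
  C --0--> A
  A --1--> D
  D --1--> A
Final state: A
Accept states: {C}
No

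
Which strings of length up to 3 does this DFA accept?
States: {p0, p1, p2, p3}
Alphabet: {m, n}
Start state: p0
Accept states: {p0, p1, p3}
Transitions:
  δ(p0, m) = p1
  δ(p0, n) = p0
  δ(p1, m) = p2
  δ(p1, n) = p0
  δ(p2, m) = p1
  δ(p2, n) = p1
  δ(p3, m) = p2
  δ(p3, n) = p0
ε, m, n, mn, nm, nn, mmm, mmn, mnm, mnn, nmn, nnm, nnn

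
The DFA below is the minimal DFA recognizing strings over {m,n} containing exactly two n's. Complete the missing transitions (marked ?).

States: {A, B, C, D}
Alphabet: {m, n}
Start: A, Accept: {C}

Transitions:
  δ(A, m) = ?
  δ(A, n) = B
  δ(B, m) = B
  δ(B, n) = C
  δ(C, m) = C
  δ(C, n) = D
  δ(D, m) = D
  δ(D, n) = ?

From the language and accept set, identify what each state tracks — A: zero n's; B: one n; C: two n's; D: ≥ three n's (dead).
Each missing δ(q, a) is the state matching the new tracked value after reading a.
δ(A, m) = A; δ(D, n) = D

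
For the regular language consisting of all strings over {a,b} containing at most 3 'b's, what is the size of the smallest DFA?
By Myhill–Nerode, count the distinguishable equivalence classes: 5 classes — having seen 0, 1, …, 3, or >3 copies of 'b'; counts 0 through 3 are accepting and >3 is dead.
5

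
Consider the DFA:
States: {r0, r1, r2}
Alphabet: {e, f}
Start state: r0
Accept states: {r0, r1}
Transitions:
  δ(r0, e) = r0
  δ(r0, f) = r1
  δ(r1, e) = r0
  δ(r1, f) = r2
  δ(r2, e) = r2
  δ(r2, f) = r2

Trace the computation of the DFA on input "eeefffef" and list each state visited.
read 'e': r0 → r0
  read 'e': r0 → r0
  read 'e': r0 → r0
  read 'f': r0 → r1
  read 'f': r1 → r2
  read 'f': r2 → r2
  read 'e': r2 → r2
  read 'f': r2 → r2
r0 -> r0 -> r0 -> r0 -> r1 -> r2 -> r2 -> r2 -> r2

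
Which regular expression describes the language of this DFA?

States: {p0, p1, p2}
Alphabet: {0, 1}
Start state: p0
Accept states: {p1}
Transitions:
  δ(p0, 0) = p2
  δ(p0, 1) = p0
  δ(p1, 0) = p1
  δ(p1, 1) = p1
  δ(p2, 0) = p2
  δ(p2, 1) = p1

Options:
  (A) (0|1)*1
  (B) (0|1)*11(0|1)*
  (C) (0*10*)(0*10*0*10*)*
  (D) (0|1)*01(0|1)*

Check each option against the DFA on short strings; one disagreement eliminates an option:
  (A) (0|1)*1: on '1' the DFA goes p0 → p0 and rejects (p0 ∉ Accept), but the regex matches it → eliminate
  (B) (0|1)*11(0|1)*: on '01' the DFA goes p0 → p2 → p1 and accepts (p1 ∈ Accept), but the regex does not match it → eliminate
  (C) (0*10*)(0*10*0*10*)*: on '1' the DFA goes p0 → p0 and rejects (p0 ∉ Accept), but the regex matches it → eliminate
  (D) (0|1)*01(0|1)*: agrees with the DFA on every string of length ≤ 6
Only (D) is consistent with the DFA.
(D) (0|1)*01(0|1)*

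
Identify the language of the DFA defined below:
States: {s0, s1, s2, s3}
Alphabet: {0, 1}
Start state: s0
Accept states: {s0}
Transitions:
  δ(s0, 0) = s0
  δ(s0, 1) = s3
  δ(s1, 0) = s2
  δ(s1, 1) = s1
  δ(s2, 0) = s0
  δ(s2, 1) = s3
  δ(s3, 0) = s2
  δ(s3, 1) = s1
Testing a few strings:
  '100' → accept
  '11' → reject
  '1' → reject
  '0' → accept
State roles: s0=value ≡ 0 (mod 4); s1=value ≡ 3 (mod 4); s2=value ≡ 2 (mod 4); s3=value ≡ 1 (mod 4)
All binary strings representing a multiple of 4 (read in base 2; leading zeros allowed and ε counts as 0)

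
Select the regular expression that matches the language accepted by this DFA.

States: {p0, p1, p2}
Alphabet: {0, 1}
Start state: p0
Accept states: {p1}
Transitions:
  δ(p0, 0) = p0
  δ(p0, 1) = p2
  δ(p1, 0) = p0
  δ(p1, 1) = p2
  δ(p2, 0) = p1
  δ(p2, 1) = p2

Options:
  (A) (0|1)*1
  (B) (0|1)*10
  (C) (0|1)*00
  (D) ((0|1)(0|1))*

Check each option against the DFA on short strings; one disagreement eliminates an option:
  (A) (0|1)*1: on '1' the DFA goes p0 → p2 and rejects (p2 ∉ Accept), but the regex matches it → eliminate
  (B) (0|1)*10: agrees with the DFA on every string of length ≤ 6
  (C) (0|1)*00: on '00' the DFA goes p0 → p0 → p0 and rejects (p0 ∉ Accept), but the regex matches it → eliminate
  (D) ((0|1)(0|1))*: on ε the DFA stays in p0 and rejects (p0 ∉ Accept), but the regex matches it → eliminate
Only (B) is consistent with the DFA.
(B) (0|1)*10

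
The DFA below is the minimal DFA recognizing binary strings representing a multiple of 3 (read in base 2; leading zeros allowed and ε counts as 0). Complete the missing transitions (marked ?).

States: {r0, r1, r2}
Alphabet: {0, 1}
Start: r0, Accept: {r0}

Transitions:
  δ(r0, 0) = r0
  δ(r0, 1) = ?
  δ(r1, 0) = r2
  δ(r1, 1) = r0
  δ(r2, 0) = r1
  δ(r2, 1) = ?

From the language and accept set, identify what each state tracks — r0: value ≡ 0 (mod 3); r1: value ≡ 1 (mod 3); r2: value ≡ 2 (mod 3).
Each missing δ(q, a) is the state matching the new tracked value after reading a.
δ(r0, 1) = r1; δ(r2, 1) = r2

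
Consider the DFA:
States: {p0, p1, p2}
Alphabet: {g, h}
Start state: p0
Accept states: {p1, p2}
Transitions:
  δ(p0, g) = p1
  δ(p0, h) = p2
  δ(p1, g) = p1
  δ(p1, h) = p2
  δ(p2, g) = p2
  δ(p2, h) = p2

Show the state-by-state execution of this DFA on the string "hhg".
read 'h': p0 → p2
  read 'h': p2 → p2
  read 'g': p2 → p2
p0 -> p2 -> p2 -> p2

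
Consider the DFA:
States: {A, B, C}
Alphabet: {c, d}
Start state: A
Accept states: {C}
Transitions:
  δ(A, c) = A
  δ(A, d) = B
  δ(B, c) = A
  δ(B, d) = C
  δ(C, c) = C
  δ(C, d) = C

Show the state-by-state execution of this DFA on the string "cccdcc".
read 'c': A → A
  read 'c': A → A
  read 'c': A → A
  read 'd': A → B
  read 'c': B → A
  read 'c': A → A
A -> A -> A -> A -> B -> A -> A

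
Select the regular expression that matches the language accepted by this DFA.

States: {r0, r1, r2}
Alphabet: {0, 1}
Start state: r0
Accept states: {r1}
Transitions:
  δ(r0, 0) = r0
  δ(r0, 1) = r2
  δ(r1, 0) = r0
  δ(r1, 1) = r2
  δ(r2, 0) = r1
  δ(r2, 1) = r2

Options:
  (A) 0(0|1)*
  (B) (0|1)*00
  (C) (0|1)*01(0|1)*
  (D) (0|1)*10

Check each option against the DFA on short strings; one disagreement eliminates an option:
  (A) 0(0|1)*: on '0' the DFA goes r0 → r0 and rejects (r0 ∉ Accept), but the regex matches it → eliminate
  (B) (0|1)*00: on '00' the DFA goes r0 → r0 → r0 and rejects (r0 ∉ Accept), but the regex matches it → eliminate
  (C) (0|1)*01(0|1)*: on '01' the DFA goes r0 → r0 → r2 and rejects (r2 ∉ Accept), but the regex matches it → eliminate
  (D) (0|1)*10: agrees with the DFA on every string of length ≤ 6
Only (D) is consistent with the DFA.
(D) (0|1)*10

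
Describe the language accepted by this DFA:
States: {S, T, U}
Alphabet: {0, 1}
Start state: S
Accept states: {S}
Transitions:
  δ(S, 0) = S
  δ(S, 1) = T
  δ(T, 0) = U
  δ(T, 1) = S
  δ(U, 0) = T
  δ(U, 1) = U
Testing a few strings:
  '1111' → accept
  '01' → reject
  '110' → accept
  '1' → reject
State roles: S=value ≡ 0 (mod 3); T=value ≡ 1 (mod 3); U=value ≡ 2 (mod 3)
All binary strings representing a multiple of 3 (read in base 2; leading zeros allowed and ε counts as 0)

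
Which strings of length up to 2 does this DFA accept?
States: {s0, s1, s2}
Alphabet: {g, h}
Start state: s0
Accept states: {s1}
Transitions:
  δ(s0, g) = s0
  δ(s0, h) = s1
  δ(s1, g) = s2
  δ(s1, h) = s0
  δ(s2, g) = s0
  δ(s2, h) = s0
h, gh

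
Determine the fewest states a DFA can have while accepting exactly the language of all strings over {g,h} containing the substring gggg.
By Myhill–Nerode, count the distinguishable equivalence classes: 5 classes — one per longest suffix of the input that is a prefix of 'gggg' (lengths 0 through 3), plus an absorbing 'already seen gggg' class.
5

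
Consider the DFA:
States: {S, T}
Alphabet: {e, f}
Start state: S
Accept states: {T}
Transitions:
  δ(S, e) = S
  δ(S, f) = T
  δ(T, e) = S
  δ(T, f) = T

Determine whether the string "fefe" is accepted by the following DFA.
Processing string "fefe":
  S --f--> T
  T --e--> S
  S --f--> T
  T --e--> S
Final state: S
Accept states: {T}
No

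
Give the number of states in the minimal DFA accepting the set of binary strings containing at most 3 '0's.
By Myhill–Nerode, count the distinguishable equivalence classes: 5 classes — having seen 0, 1, …, 3, or >3 copies of '0'; counts 0 through 3 are accepting and >3 is dead.
5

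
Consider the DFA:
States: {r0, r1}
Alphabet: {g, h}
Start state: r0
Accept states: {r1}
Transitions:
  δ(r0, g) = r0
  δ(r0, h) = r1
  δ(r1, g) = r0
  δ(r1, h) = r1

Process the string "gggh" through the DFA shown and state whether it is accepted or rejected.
Processing string "gggh":
  r0 --g--> r0
  r0 --g--> r0
  r0 --g--> r0
  r0 --h--> r1
Final state: r1
Accept states: {r1}
Yes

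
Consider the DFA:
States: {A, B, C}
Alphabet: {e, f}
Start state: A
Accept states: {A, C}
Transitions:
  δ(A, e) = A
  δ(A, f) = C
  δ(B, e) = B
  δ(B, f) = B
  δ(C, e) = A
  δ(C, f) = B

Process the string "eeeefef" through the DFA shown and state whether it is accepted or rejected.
Processing string "eeeefef":
  A --e--> A
  A --e--> A
  A --e--> A
  A --e--> A
  A --f--> C
  C --e--> A
  A --f--> C
Final state: C
Accept states: {A, C}
Yes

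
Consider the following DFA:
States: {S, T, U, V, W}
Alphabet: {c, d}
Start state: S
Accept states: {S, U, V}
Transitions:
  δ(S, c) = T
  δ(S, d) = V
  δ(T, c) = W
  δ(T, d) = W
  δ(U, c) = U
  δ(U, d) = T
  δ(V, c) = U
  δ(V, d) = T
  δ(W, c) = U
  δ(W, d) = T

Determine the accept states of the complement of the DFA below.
Complement accept states = All states \ Original accept states
= {S, T, U, V, W} \ {S, U, V}
{T, W}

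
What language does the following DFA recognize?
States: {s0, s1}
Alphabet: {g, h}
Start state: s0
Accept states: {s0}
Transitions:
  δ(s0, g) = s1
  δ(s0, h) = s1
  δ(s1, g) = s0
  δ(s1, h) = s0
Testing a few strings:
  'hgg' → reject
  'ghh' → reject
  'h' → reject
  'gh' → accept
State roles: s0=even length so far; s1=odd length so far
All strings over {g,h} of even length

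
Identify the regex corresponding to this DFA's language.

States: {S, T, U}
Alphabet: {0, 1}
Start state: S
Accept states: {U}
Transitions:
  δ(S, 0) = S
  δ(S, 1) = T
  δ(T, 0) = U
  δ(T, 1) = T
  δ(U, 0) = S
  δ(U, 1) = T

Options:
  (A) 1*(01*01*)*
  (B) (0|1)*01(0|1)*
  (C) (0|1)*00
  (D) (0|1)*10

Check each option against the DFA on short strings; one disagreement eliminates an option:
  (A) 1*(01*01*)*: on ε the DFA stays in S and rejects (S ∉ Accept), but the regex matches it → eliminate
  (B) (0|1)*01(0|1)*: on '01' the DFA goes S → S → T and rejects (T ∉ Accept), but the regex matches it → eliminate
  (C) (0|1)*00: on '00' the DFA goes S → S → S and rejects (S ∉ Accept), but the regex matches it → eliminate
  (D) (0|1)*10: agrees with the DFA on every string of length ≤ 6
Only (D) is consistent with the DFA.
(D) (0|1)*10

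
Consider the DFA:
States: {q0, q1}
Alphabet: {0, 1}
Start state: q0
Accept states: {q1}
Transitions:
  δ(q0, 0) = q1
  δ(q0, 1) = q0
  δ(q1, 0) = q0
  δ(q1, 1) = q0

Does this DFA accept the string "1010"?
Processing string "1010":
  q0 --1--> q0
  q0 --0--> q1
  q1 --1--> q0
  q0 --0--> q1
Final state: q1
Accept states: {q1}
Yes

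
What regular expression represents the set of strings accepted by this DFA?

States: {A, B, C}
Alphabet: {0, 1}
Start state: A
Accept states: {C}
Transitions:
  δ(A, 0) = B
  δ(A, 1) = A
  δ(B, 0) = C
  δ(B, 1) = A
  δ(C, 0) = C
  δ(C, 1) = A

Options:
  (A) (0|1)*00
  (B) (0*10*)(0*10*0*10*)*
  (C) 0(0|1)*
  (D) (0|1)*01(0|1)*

Check each option against the DFA on short strings; one disagreement eliminates an option:
  (A) (0|1)*00: agrees with the DFA on every string of length ≤ 6
  (B) (0*10*)(0*10*0*10*)*: on '1' the DFA goes A → A and rejects (A ∉ Accept), but the regex matches it → eliminate
  (C) 0(0|1)*: on '0' the DFA goes A → B and rejects (B ∉ Accept), but the regex matches it → eliminate
  (D) (0|1)*01(0|1)*: on '00' the DFA goes A → B → C and accepts (C ∈ Accept), but the regex does not match it → eliminate
Only (A) is consistent with the DFA.
(A) (0|1)*00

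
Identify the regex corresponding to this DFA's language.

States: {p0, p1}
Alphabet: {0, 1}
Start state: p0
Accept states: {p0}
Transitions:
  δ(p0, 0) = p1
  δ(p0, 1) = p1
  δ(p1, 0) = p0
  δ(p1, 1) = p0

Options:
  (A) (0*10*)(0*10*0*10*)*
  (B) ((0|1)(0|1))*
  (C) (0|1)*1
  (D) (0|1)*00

Check each option against the DFA on short strings; one disagreement eliminates an option:
  (A) (0*10*)(0*10*0*10*)*: on ε the DFA stays in p0 and accepts (p0 ∈ Accept), but the regex does not match it → eliminate
  (B) ((0|1)(0|1))*: agrees with the DFA on every string of length ≤ 6
  (C) (0|1)*1: on ε the DFA stays in p0 and accepts (p0 ∈ Accept), but the regex does not match it → eliminate
  (D) (0|1)*00: on ε the DFA stays in p0 and accepts (p0 ∈ Accept), but the regex does not match it → eliminate
Only (B) is consistent with the DFA.
(B) ((0|1)(0|1))*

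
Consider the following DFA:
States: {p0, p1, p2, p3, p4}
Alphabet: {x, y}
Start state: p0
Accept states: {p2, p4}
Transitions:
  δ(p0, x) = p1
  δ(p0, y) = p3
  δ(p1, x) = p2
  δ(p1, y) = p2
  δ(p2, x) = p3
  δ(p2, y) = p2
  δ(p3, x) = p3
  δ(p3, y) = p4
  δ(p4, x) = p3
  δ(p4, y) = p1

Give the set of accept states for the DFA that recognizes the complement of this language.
Complement accept states = All states \ Original accept states
= {p0, p1, p2, p3, p4} \ {p2, p4}
{p0, p1, p3}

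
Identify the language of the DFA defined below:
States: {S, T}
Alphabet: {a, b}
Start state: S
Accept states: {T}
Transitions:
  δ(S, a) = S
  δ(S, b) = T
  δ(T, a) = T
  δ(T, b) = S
Testing a few strings:
  'b' → accept
  'a' → reject
  'ba' → accept
  'baa' → accept
State roles: S=even number of b's so far; T=odd number of b's so far
All strings over {a,b} with an odd number of b's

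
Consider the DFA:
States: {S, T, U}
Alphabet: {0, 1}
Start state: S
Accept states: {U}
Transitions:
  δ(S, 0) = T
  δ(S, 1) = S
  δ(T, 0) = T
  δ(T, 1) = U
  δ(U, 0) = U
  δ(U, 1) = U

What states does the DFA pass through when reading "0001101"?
read '0': S → T
  read '0': T → T
  read '0': T → T
  read '1': T → U
  read '1': U → U
  read '0': U → U
  read '1': U → U
S -> T -> T -> T -> U -> U -> U -> U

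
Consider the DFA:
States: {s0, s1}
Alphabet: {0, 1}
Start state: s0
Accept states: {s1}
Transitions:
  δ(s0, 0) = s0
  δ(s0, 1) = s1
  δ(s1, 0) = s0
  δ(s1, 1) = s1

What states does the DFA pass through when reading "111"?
read '1': s0 → s1
  read '1': s1 → s1
  read '1': s1 → s1
s0 -> s1 -> s1 -> s1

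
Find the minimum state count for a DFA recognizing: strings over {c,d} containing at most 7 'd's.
By Myhill–Nerode, count the distinguishable equivalence classes: 9 classes — having seen 0, 1, …, 7, or >7 copies of 'd'; counts 0 through 7 are accepting and >7 is dead.
9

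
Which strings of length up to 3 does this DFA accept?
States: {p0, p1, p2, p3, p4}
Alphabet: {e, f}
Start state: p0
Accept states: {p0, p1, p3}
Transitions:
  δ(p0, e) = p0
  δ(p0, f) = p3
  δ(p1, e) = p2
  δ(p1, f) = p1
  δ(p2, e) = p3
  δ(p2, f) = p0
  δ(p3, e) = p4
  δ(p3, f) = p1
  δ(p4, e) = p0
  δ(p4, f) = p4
ε, e, f, ee, ef, ff, eee, eef, eff, fee, fff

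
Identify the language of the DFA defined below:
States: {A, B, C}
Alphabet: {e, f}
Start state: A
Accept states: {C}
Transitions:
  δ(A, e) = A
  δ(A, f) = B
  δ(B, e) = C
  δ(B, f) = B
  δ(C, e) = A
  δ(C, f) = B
Testing a few strings:
  'fe' → accept
  'effe' → accept
  'ffef' → reject
  'ee' → reject
State roles: A=no suffix match; B=one trailing f; C=suffix is fe
All strings over {e,f} ending with fe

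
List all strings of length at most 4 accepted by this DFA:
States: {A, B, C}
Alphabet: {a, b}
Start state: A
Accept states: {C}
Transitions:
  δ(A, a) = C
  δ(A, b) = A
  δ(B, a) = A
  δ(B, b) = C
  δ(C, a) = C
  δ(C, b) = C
a, aa, ab, ba, aaa, aab, aba, abb, baa, bab, bba, aaaa, aaab, aaba, aabb, abaa, abab, abba, abbb, baaa, baab, baba, babb, bbaa, bbab, bbba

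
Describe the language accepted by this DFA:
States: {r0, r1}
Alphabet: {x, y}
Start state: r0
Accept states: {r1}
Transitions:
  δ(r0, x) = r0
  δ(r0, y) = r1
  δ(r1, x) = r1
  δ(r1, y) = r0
Testing a few strings:
  'yx' → accept
  'xxx' → reject
  'x' → reject
  'y' → accept
State roles: r0=even number of y's so far; r1=odd number of y's so far
All strings over {x,y} with an odd number of y's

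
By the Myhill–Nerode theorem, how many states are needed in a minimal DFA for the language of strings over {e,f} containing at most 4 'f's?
By Myhill–Nerode, count the distinguishable equivalence classes: 6 classes — having seen 0, 1, …, 4, or >4 copies of 'f'; counts 0 through 4 are accepting and >4 is dead.
6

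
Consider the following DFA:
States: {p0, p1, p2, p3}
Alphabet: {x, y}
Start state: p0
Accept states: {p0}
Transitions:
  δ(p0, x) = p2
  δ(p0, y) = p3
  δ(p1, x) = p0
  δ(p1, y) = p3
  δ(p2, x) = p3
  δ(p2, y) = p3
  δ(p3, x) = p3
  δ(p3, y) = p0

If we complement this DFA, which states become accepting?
Complement accept states = All states \ Original accept states
= {p0, p1, p2, p3} \ {p0}
{p1, p2, p3}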